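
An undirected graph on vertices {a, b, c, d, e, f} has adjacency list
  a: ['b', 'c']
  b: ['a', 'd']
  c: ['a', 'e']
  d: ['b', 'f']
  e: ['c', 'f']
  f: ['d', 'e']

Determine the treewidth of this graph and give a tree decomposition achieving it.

Every bag has size at most 3, so the width is 3 − 1 = 2 and tw(G) ≤ 2. The edges d–b–a–c–e–f–d form a cycle, so G is not a tree and its treewidth is at least 2. Therefore the treewidth is 2.

Treewidth 2.
One such decomposition:
Bags: B1 = {a, b, d}  B2 = {a, c, d}  B3 = {c, d, e}  B4 = {d, e, f}
Tree: B1–B2, B2–B3, B3–B4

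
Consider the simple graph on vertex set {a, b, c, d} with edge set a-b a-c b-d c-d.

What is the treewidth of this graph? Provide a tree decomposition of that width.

Treewidth 2.
Bags: B1 = {b, c, d}  B2 = {a, b, c}
Tree: B1–B2

Every bag has size at most 3, so the width is 3 − 1 = 2 and tw(G) ≤ 2. The edges b–d–c–a–b form a cycle, so G is not a tree and its treewidth is at least 2. Hence tw(G) = 2 exactly.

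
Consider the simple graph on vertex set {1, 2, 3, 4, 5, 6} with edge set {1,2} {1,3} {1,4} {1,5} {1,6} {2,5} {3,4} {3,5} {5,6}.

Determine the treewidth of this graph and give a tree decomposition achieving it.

Each bag holds 3 vertices, so the decomposition has width 2, which upper-bounds the treewidth. For the lower bound, the 3 vertices {1, 3, 4} are pairwise adjacent, and any tree decomposition puts a clique entirely inside one bag — forcing width ≥ 2. Combining the bounds, tw(G) = 2.

Treewidth 2.
One such decomposition:
Bags: B1 = {1, 3, 5}  B2 = {1, 3, 4}  B3 = {1, 5, 6}  B4 = {1, 2, 5}
Tree: B1–B2, B1–B3, B3–B4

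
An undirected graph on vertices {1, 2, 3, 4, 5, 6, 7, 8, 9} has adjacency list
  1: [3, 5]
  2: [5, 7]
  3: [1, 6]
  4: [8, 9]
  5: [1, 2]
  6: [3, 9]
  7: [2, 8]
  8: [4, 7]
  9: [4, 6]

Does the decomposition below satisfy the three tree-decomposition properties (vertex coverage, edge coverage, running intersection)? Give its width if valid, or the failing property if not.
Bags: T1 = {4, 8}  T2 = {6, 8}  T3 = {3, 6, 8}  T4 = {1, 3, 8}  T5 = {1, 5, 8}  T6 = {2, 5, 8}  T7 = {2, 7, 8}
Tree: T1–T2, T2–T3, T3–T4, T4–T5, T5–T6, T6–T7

No — vertex 9 appears in no bag.

A tree decomposition must satisfy three properties: every vertex lies in some bag; for every edge, both endpoints lie together in some bag; and for every vertex, the bags containing it form a connected subtree. Here vertex 9 appears in no bag, so the decomposition is invalid.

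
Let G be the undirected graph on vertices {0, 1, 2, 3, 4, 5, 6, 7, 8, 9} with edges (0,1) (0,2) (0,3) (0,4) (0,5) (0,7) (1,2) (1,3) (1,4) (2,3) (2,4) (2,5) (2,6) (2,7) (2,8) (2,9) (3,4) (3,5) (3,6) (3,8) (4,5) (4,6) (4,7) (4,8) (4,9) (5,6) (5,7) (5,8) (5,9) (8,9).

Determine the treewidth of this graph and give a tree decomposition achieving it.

Each bag holds 5 vertices, so the decomposition has width 4, which upper-bounds the treewidth. For the lower bound, the 5 vertices {0, 1, 2, 3, 4} are pairwise adjacent, and any tree decomposition puts a clique entirely inside one bag — forcing width ≥ 4. Combining the bounds, tw(G) = 4.

Treewidth 4.
Bags: B1 = {2, 3, 4, 5, 6}  B2 = {0, 2, 3, 4, 5}  B3 = {2, 3, 4, 5, 8}  B4 = {0, 2, 4, 5, 7}  B5 = {0, 1, 2, 3, 4}  B6 = {2, 4, 5, 8, 9}
Tree: B1–B2, B1–B3, B2–B4, B2–B5, B3–B6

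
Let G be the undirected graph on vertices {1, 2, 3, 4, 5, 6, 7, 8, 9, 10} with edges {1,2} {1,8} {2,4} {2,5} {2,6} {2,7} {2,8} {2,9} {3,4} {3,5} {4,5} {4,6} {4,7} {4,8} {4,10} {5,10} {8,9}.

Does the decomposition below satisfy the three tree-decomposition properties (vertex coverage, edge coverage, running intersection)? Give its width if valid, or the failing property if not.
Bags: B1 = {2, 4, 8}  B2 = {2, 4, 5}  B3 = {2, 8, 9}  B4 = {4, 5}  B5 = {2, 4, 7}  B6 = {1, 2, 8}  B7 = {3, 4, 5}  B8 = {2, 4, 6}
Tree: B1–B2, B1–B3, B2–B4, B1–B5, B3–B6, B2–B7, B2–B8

A tree decomposition must satisfy three properties: every vertex lies in some bag; for every edge, both endpoints lie together in some bag; and for every vertex, the bags containing it form a connected subtree. Here vertex 10 appears in no bag, so the decomposition is invalid.

No — vertex 10 appears in no bag.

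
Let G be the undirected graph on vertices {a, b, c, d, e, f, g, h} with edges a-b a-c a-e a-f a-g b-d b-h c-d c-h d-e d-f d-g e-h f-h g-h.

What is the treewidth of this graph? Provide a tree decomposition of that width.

Treewidth 3.
One such decomposition:
Bags: B1 = {a, c, d, h}  B2 = {a, d, g, h}  B3 = {a, b, d, h}  B4 = {a, d, f, h}  B5 = {a, d, e, h}
Tree: B1–B2, B2–B3, B3–B4, B4–B5

Every bag has size at most 4, so the width is 4 − 1 = 3 and tw(G) ≤ 3. For the lower bound: the 4 vertex sets {c,d}, {a,g}, {h}, {b} are disjoint, each induces a connected subgraph, and every pair is joined by at least one edge of G. Contracting each set to a single vertex therefore yields K_{4} as a minor, and since treewidth is minor-monotone, tw(G) ≥ tw(K_{4}) = 3. Therefore the treewidth is 3.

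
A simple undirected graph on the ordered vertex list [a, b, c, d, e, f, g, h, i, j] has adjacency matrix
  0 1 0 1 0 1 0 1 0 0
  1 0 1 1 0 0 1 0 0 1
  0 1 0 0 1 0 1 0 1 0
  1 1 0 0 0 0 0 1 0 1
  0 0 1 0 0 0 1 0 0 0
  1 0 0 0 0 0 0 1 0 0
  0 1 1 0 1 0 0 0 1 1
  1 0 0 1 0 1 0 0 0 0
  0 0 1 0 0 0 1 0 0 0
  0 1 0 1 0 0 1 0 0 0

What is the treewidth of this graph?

A width-2 tree decomposition is:
Bags: B1 = {b, c, g}  B2 = {b, g, j}  B3 = {b, d, j}  B4 = {c, g, i}  B5 = {a, b, d}  B6 = {a, d, h}  B7 = {c, e, g}  B8 = {a, f, h}
Tree: B1–B2, B2–B3, B1–B4, B3–B5, B5–B6, B1–B7, B6–B8
Each bag holds 3 vertices, so the decomposition has width 2, which upper-bounds the treewidth. For the lower bound, the 3 vertices {b, d, j} are pairwise adjacent, and any tree decomposition puts a clique entirely inside one bag — forcing width ≥ 2. The upper and lower bounds meet at 2, so that is the treewidth.

2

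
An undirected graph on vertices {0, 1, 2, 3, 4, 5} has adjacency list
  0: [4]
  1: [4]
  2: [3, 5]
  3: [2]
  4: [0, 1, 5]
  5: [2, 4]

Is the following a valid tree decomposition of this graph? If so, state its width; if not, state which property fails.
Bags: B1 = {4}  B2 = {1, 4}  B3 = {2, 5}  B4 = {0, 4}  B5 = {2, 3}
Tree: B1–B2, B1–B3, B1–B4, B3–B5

A tree decomposition must satisfy three properties: every vertex lies in some bag; for every edge, both endpoints lie together in some bag; and for every vertex, the bags containing it form a connected subtree. Here edge (5,4) lies in no bag, so the decomposition is invalid.

No — edge (5,4) lies in no bag.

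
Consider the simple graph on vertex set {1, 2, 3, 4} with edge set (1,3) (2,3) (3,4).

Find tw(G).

1

A width-1 tree decomposition is:
Bags: B1 = {3, 4}  B2 = {2, 3}  B3 = {1, 3}
Tree: B1–B2, B1–B3
The largest bag has 2 vertices, giving width 1; this decomposition certifies tw(G) ≤ 1. G has an edge, so its treewidth is at least 1. The upper and lower bounds meet at 1, so that is the treewidth.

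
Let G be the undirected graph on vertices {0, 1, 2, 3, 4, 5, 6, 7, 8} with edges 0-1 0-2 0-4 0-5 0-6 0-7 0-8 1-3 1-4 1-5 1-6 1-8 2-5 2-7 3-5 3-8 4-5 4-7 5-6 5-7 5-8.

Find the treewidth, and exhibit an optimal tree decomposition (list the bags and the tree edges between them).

Treewidth 3.
Bags: B1 = {0, 1, 5, 6}  B2 = {0, 1, 5, 8}  B3 = {0, 1, 4, 5}  B4 = {0, 4, 5, 7}  B5 = {1, 3, 5, 8}  B6 = {0, 2, 5, 7}
Tree: B1–B2, B1–B3, B3–B4, B2–B5, B4–B6

Every bag has size at most 4, so the width is 4 − 1 = 3 and tw(G) ≤ 3. Conversely, {0, 1, 5, 8} is a clique of size 4, and the vertices of any clique must share a bag in every tree decomposition; so some bag has ≥ 4 vertices and tw(G) ≥ 3. Combining the bounds, tw(G) = 3.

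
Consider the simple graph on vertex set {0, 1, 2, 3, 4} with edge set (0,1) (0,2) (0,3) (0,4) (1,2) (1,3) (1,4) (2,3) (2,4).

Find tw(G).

3

A width-3 tree decomposition is:
Bags: B1 = {0, 1, 2, 4}  B2 = {0, 1, 2, 3}
Tree: B1–B2
The largest bag has 4 vertices, giving width 3; this decomposition certifies tw(G) ≤ 3. Conversely, {0, 1, 2, 3} is a clique of size 4, and the vertices of any clique must share a bag in every tree decomposition; so some bag has ≥ 4 vertices and tw(G) ≥ 3. The upper and lower bounds meet at 3, so that is the treewidth.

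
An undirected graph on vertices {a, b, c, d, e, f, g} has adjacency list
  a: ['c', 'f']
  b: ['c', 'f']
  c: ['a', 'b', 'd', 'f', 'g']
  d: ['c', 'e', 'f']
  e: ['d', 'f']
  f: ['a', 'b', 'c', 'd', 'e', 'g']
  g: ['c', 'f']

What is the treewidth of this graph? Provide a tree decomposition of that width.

Treewidth 2.
One optimal decomposition is:
Bags: B1 = {c, f, g}  B2 = {c, d, f}  B3 = {a, c, f}  B4 = {b, c, f}  B5 = {d, e, f}
Tree: B1–B2, B1–B3, B3–B4, B2–B5

Every bag has size at most 3, so the width is 3 − 1 = 2 and tw(G) ≤ 2. For the lower bound, the 3 vertices {d, e, f} are pairwise adjacent, and any tree decomposition puts a clique entirely inside one bag — forcing width ≥ 2. Therefore the treewidth is 2.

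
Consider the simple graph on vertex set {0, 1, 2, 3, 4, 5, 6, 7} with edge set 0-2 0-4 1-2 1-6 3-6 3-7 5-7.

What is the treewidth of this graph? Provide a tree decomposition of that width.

Treewidth 1.
Bags: B1 = {0, 4}  B2 = {0, 2}  B3 = {1, 2}  B4 = {1, 6}  B5 = {3, 6}  B6 = {3, 7}  B7 = {5, 7}
Tree: B1–B2, B2–B3, B3–B4, B4–B5, B5–B6, B6–B7

The largest bag has 2 vertices, giving width 1; this decomposition certifies tw(G) ≤ 1. G has an edge, so its treewidth is at least 1. Therefore the treewidth is 1.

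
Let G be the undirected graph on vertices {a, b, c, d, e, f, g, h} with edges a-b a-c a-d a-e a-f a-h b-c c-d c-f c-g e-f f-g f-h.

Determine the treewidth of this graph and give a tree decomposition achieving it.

The largest bag has 3 vertices, giving width 2; this decomposition certifies tw(G) ≤ 2. On the other hand G contains the 3-clique {c, f, g}. A clique must lie in a single bag of any decomposition, so no decomposition can have width below 2. The upper and lower bounds meet at 2, so that is the treewidth.

Treewidth 2.
Bags: B1 = {a, c, f}  B2 = {a, c, d}  B3 = {c, f, g}  B4 = {a, e, f}  B5 = {a, b, c}  B6 = {a, f, h}
Tree: B1–B2, B1–B3, B1–B4, B1–B5, B1–B6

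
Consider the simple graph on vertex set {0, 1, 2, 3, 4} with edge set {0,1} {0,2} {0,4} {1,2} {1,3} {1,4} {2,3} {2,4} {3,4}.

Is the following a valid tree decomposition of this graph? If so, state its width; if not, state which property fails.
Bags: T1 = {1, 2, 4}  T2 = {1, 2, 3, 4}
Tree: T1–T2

A tree decomposition must satisfy three properties: every vertex lies in some bag; for every edge, both endpoints lie together in some bag; and for every vertex, the bags containing it form a connected subtree. Here vertex 0 appears in no bag, so the decomposition is invalid.

No — vertex 0 appears in no bag.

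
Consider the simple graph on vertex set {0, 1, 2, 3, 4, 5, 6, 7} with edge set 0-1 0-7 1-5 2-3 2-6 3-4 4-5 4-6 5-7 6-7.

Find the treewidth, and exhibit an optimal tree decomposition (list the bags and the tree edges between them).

Treewidth 2.
One optimal decomposition is:
Bags: B1 = {2, 3, 4}  B2 = {2, 4, 6}  B3 = {4, 5, 6}  B4 = {5, 6, 7}  B5 = {1, 5, 7}  B6 = {0, 1, 7}
Tree: B1–B2, B2–B3, B3–B4, B4–B5, B5–B6

Each bag holds 3 vertices, so the decomposition has width 2, which upper-bounds the treewidth. The edges 3–2–6–4–3 form a cycle, so G is not a tree and its treewidth is at least 2. Hence tw(G) = 2 exactly.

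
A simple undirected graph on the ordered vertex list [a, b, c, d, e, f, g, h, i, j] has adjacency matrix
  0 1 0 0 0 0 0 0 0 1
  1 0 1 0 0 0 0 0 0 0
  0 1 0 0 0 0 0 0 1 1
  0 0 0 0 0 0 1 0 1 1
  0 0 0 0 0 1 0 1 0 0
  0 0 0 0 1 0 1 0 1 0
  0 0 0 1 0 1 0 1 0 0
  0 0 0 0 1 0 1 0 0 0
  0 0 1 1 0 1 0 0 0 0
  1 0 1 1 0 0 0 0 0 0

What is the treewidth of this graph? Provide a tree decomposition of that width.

Each bag holds 3 vertices, so the decomposition has width 2, which upper-bounds the treewidth. For the lower bound, G contains the cycle b–a–j–c–b, so G is not a forest; only forests have treewidth ≤ 1, hence tw(G) ≥ 2. The upper and lower bounds meet at 2, so that is the treewidth.

Treewidth 2.
One optimal decomposition is:
Bags: B1 = {a, b, c}  B2 = {a, c, j}  B3 = {c, i, j}  B4 = {d, i, j}  B5 = {d, f, i}  B6 = {d, f, g}  B7 = {e, f, g}  B8 = {e, g, h}
Tree: B1–B2, B2–B3, B3–B4, B4–B5, B5–B6, B6–B7, B7–B8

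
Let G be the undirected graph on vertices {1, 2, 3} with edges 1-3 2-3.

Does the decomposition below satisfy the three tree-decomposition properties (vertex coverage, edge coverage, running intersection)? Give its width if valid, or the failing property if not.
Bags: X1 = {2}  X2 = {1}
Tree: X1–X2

No — vertex 3 appears in no bag.

A tree decomposition must satisfy three properties: every vertex lies in some bag; for every edge, both endpoints lie together in some bag; and for every vertex, the bags containing it form a connected subtree. Here vertex 3 appears in no bag, so the decomposition is invalid.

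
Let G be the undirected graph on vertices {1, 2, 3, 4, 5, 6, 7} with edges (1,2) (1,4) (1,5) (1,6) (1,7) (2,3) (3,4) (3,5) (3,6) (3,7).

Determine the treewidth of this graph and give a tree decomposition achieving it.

Treewidth 2.
Bags: B1 = {1, 3, 6}  B2 = {1, 3, 7}  B3 = {1, 3, 4}  B4 = {1, 2, 3}  B5 = {1, 3, 5}
Tree: B1–B2, B2–B3, B3–B4, B4–B5

Each bag holds 3 vertices, so the decomposition has width 2, which upper-bounds the treewidth. For the lower bound, G contains the cycle 1–6–3–7–1, so G is not a forest; only forests have treewidth ≤ 1, hence tw(G) ≥ 2. The upper and lower bounds meet at 2, so that is the treewidth.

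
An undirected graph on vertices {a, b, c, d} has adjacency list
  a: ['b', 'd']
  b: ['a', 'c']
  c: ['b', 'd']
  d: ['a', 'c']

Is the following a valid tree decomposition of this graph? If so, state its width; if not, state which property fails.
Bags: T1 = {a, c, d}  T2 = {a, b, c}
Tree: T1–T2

Yes; width 2.

Vertex coverage: the bags together contain {a, b, c, d}, the full vertex set. Edge coverage: each edge of G has both endpoints in at least one bag. Running intersection: for every vertex, the bags containing it form a connected subtree. All three properties hold, so this is a valid tree decomposition of width max|bag| − 1 = 2, and hence tw(G) ≤ 2.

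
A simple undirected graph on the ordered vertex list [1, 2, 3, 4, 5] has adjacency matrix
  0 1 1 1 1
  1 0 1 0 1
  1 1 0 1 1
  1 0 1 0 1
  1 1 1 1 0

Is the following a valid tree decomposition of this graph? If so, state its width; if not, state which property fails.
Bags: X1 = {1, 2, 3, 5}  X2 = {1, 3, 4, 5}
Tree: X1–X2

Vertex coverage: the bags together contain {1, 2, 3, 4, 5}, the full vertex set. Edge coverage: each edge of G has both endpoints in at least one bag. Running intersection: for every vertex, the bags containing it form a connected subtree. All three properties hold, so this is a valid tree decomposition of width max|bag| − 1 = 3, and hence tw(G) ≤ 3.

Yes; width 3.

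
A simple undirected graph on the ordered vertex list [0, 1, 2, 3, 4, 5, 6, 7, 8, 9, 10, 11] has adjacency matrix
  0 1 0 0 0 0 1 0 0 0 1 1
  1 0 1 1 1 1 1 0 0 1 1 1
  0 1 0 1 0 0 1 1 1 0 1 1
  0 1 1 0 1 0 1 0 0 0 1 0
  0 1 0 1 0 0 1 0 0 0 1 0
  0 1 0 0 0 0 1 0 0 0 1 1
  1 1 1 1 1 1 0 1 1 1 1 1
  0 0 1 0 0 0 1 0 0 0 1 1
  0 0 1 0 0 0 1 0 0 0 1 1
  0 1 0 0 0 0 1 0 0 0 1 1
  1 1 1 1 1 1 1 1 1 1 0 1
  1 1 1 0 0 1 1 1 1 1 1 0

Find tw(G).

A width-4 tree decomposition is:
Bags: B1 = {1, 2, 3, 6, 10}  B2 = {1, 2, 6, 10, 11}  B3 = {1, 3, 4, 6, 10}  B4 = {1, 6, 9, 10, 11}  B5 = {0, 1, 6, 10, 11}  B6 = {1, 5, 6, 10, 11}  B7 = {2, 6, 7, 10, 11}  B8 = {2, 6, 8, 10, 11}
Tree: B1–B2, B1–B3, B2–B4, B4–B5, B2–B6, B2–B7, B7–B8
The largest bag has 5 vertices, giving width 4; this decomposition certifies tw(G) ≤ 4. Conversely, {2, 6, 8, 10, 11} is a clique of size 5, and the vertices of any clique must share a bag in every tree decomposition; so some bag has ≥ 5 vertices and tw(G) ≥ 4. Combining the bounds, tw(G) = 4.

4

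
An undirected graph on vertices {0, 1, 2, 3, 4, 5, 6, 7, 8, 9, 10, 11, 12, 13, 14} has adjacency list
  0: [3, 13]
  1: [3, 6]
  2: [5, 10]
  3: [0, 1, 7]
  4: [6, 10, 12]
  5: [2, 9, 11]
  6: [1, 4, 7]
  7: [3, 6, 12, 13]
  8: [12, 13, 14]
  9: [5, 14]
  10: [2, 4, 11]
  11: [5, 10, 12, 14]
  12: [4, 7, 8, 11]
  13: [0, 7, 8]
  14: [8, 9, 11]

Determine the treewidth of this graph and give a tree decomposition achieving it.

Treewidth 3.
Bags: B1 = {2, 5, 9, 10}  B2 = {5, 9, 10, 11}  B3 = {9, 10, 11, 14}  B4 = {4, 10, 11, 14}  B5 = {4, 11, 12, 14}  B6 = {4, 8, 12, 14}  B7 = {4, 6, 8, 12}  B8 = {6, 7, 8, 12}  B9 = {6, 7, 8, 13}  B10 = {1, 6, 7, 13}  B11 = {1, 3, 7, 13}  B12 = {0, 1, 3, 13}
Tree: B1–B2, B2–B3, B3–B4, B4–B5, B5–B6, B6–B7, B7–B8, B8–B9, B9–B10, B10–B11, B11–B12

Every bag has size at most 4, so the width is 4 − 1 = 3 and tw(G) ≤ 3. For the lower bound: the 4 vertex sets {2,5,9}, {10}, {11}, {4,8,12,14} are disjoint, each induces a connected subgraph, and every pair is joined by at least one edge of G. Contracting each set to a single vertex therefore yields K_{4} as a minor, and since treewidth is minor-monotone, tw(G) ≥ tw(K_{4}) = 3. Combining the bounds, tw(G) = 3.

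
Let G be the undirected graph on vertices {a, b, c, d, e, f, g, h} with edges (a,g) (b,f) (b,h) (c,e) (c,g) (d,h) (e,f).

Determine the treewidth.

A width-1 tree decomposition is:
Bags: B1 = {d, h}  B2 = {b, h}  B3 = {b, f}  B4 = {e, f}  B5 = {c, e}  B6 = {c, g}  B7 = {a, g}
Tree: B1–B2, B2–B3, B3–B4, B4–B5, B5–B6, B6–B7
Each bag holds 2 vertices, so the decomposition has width 1, which upper-bounds the treewidth. Any graph with an edge has treewidth ≥ 1, and G has the edge d–h. Therefore the treewidth is 1.

1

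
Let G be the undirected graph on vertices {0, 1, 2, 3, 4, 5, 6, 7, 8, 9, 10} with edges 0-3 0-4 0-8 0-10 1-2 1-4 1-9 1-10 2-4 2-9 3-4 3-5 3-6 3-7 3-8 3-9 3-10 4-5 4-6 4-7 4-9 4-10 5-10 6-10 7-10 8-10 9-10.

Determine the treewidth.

3

A width-3 tree decomposition is:
Bags: B1 = {0, 3, 4, 10}  B2 = {3, 4, 9, 10}  B3 = {1, 4, 9, 10}  B4 = {3, 4, 5, 10}  B5 = {3, 4, 6, 10}  B6 = {0, 3, 8, 10}  B7 = {3, 4, 7, 10}  B8 = {1, 2, 4, 9}
Tree: B1–B2, B2–B3, B2–B4, B4–B5, B1–B6, B2–B7, B3–B8
Each bag holds 4 vertices, so the decomposition has width 3, which upper-bounds the treewidth. For the lower bound, the 4 vertices {0, 3, 8, 10} are pairwise adjacent, and any tree decomposition puts a clique entirely inside one bag — forcing width ≥ 3. Combining the bounds, tw(G) = 3.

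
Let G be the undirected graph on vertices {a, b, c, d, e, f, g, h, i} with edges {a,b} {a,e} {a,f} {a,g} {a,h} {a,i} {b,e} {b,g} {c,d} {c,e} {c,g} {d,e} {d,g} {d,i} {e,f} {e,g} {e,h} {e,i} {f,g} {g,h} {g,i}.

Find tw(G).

A width-3 tree decomposition is:
Bags: B1 = {a, e, g, i}  B2 = {a, e, g, h}  B3 = {d, e, g, i}  B4 = {a, e, f, g}  B5 = {a, b, e, g}  B6 = {c, d, e, g}
Tree: B1–B2, B1–B3, B1–B4, B1–B5, B3–B6
The largest bag has 4 vertices, giving width 3; this decomposition certifies tw(G) ≤ 3. On the other hand G contains the 4-clique {c, d, e, g}. A clique must lie in a single bag of any decomposition, so no decomposition can have width below 3. Therefore the treewidth is 3.

3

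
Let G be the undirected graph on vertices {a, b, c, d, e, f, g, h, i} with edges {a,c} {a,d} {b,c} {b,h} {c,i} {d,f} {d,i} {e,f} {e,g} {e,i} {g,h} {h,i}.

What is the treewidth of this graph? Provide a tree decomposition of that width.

Treewidth 3.
One optimal decomposition is:
Bags: B1 = {d, e, f, g}  B2 = {d, e, g, i}  B3 = {d, g, h, i}  B4 = {a, d, h, i}  B5 = {a, c, h, i}  B6 = {a, b, c, h}
Tree: B1–B2, B2–B3, B3–B4, B4–B5, B5–B6

Every bag has size at most 4, so the width is 4 − 1 = 3 and tw(G) ≤ 3. For the lower bound: the 4 vertex sets {e,f,g}, {d}, {i}, {a,b,c,h} are disjoint, each induces a connected subgraph, and every pair is joined by at least one edge of G. Contracting each set to a single vertex therefore yields K_{4} as a minor, and since treewidth is minor-monotone, tw(G) ≥ tw(K_{4}) = 3. Therefore the treewidth is 3.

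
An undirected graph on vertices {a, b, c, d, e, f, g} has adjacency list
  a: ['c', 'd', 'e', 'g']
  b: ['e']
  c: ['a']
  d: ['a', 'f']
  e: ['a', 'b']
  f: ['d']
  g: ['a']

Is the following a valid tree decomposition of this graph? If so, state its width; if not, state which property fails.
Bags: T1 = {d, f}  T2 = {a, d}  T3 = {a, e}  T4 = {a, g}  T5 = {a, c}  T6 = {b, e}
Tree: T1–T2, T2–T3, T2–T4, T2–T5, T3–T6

Checking the three conditions: (i) the bags cover all of {a, b, c, d, e, f, g}; (ii) for each edge, some bag contains both endpoints; (iii) the bags containing any fixed vertex form a subtree. All hold, so the decomposition is valid with width 2 − 1 = 1.

Yes; width 1.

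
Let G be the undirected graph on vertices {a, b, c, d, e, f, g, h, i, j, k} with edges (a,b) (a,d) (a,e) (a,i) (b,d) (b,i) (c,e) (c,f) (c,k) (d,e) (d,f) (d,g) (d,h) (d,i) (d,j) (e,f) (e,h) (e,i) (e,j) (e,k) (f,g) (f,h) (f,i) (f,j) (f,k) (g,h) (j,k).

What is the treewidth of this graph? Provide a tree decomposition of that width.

The largest bag has 4 vertices, giving width 3; this decomposition certifies tw(G) ≤ 3. For the lower bound, the 4 vertices {a, d, e, i} are pairwise adjacent, and any tree decomposition puts a clique entirely inside one bag — forcing width ≥ 3. Therefore the treewidth is 3.

Treewidth 3.
Bags: B1 = {d, e, f, j}  B2 = {d, e, f, i}  B3 = {e, f, j, k}  B4 = {d, e, f, h}  B5 = {a, d, e, i}  B6 = {d, f, g, h}  B7 = {a, b, d, i}  B8 = {c, e, f, k}
Tree: B1–B2, B1–B3, B1–B4, B2–B5, B4–B6, B5–B7, B3–B8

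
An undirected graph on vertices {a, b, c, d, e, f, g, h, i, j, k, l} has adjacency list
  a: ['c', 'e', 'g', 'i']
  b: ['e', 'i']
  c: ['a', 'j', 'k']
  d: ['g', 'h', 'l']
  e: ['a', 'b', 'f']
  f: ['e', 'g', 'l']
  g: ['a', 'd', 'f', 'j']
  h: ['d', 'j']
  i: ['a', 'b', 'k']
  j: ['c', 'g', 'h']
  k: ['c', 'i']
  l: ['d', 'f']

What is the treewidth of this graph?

A width-3 tree decomposition is:
Bags: B1 = {b, e, i, k}  B2 = {a, e, i, k}  B3 = {a, c, e, k}  B4 = {a, c, e, f}  B5 = {a, c, f, g}  B6 = {c, f, g, j}  B7 = {f, g, j, l}  B8 = {d, g, j, l}  B9 = {d, h, j, l}
Tree: B1–B2, B2–B3, B3–B4, B4–B5, B5–B6, B6–B7, B7–B8, B8–B9
The largest bag has 4 vertices, giving width 3; this decomposition certifies tw(G) ≤ 3. For the lower bound: the 4 vertex sets {b,i,k}, {e}, {a}, {c,f,g,j} are disjoint, each induces a connected subgraph, and every pair is joined by at least one edge of G. Contracting each set to a single vertex therefore yields K_{4} as a minor, and since treewidth is minor-monotone, tw(G) ≥ tw(K_{4}) = 3. Therefore the treewidth is 3.

3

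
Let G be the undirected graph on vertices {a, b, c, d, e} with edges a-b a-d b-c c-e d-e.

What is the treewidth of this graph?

A width-2 tree decomposition is:
Bags: B1 = {a, d, e}  B2 = {a, b, e}  B3 = {b, c, e}
Tree: B1–B2, B2–B3
Every bag has size at most 3, so the width is 3 − 1 = 2 and tw(G) ≤ 2. The edges e–d–a–b–c–e form a cycle, so G is not a tree and its treewidth is at least 2. Hence tw(G) = 2 exactly.

2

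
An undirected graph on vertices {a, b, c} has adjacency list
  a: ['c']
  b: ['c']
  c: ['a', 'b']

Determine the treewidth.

A width-1 tree decomposition is:
Bags: B1 = {b, c}  B2 = {a, c}
Tree: B1–B2
The largest bag has 2 vertices, giving width 1; this decomposition certifies tw(G) ≤ 1. Since G has at least one edge (e.g. b–c), it is not an edgeless graph, so tw(G) ≥ 1. The upper and lower bounds meet at 1, so that is the treewidth.

1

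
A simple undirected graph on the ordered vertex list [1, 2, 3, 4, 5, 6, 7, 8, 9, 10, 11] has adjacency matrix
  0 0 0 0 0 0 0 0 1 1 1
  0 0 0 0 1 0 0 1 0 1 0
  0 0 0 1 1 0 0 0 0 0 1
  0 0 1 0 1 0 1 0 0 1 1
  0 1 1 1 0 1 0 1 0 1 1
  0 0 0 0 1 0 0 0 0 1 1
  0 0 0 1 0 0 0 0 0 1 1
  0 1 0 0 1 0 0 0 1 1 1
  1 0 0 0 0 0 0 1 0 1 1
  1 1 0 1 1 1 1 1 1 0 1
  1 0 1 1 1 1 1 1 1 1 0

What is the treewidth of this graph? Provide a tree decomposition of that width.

Treewidth 3.
One such decomposition:
Bags: B1 = {4, 5, 10, 11}  B2 = {5, 8, 10, 11}  B3 = {4, 7, 10, 11}  B4 = {8, 9, 10, 11}  B5 = {3, 4, 5, 11}  B6 = {1, 9, 10, 11}  B7 = {2, 5, 8, 10}  B8 = {5, 6, 10, 11}
Tree: B1–B2, B1–B3, B2–B4, B1–B5, B4–B6, B2–B7, B1–B8

The largest bag has 4 vertices, giving width 3; this decomposition certifies tw(G) ≤ 3. On the other hand G contains the 4-clique {2, 5, 8, 10}. A clique must lie in a single bag of any decomposition, so no decomposition can have width below 3. Therefore the treewidth is 3.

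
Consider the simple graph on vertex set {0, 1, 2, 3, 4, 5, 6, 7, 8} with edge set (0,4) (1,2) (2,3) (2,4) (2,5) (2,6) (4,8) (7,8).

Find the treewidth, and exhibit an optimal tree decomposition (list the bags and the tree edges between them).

Each bag holds 2 vertices, so the decomposition has width 1, which upper-bounds the treewidth. G has an edge, so its treewidth is at least 1. The upper and lower bounds meet at 1, so that is the treewidth.

Treewidth 1.
One such decomposition:
Bags: B1 = {2, 6}  B2 = {1, 2}  B3 = {2, 4}  B4 = {4, 8}  B5 = {0, 4}  B6 = {2, 3}  B7 = {2, 5}  B8 = {7, 8}
Tree: B1–B2, B2–B3, B3–B4, B3–B5, B1–B6, B2–B7, B4–B8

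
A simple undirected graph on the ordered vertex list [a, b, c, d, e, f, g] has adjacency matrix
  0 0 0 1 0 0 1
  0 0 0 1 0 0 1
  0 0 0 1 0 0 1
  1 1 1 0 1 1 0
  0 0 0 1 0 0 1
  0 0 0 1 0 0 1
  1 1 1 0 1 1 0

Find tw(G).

2

A width-2 tree decomposition is:
Bags: B1 = {d, e, g}  B2 = {b, d, g}  B3 = {a, d, g}  B4 = {c, d, g}  B5 = {d, f, g}
Tree: B1–B2, B2–B3, B3–B4, B4–B5
Each bag holds 3 vertices, so the decomposition has width 2, which upper-bounds the treewidth. For the lower bound, G contains the cycle d–e–g–b–d, so G is not a forest; only forests have treewidth ≤ 1, hence tw(G) ≥ 2. The upper and lower bounds meet at 2, so that is the treewidth.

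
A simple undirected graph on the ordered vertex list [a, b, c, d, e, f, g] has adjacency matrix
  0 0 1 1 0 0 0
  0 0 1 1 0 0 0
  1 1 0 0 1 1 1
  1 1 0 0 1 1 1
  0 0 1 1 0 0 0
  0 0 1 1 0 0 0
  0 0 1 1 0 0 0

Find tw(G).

2

A width-2 tree decomposition is:
Bags: B1 = {b, c, d}  B2 = {c, d, g}  B3 = {a, c, d}  B4 = {c, d, f}  B5 = {c, d, e}
Tree: B1–B2, B2–B3, B3–B4, B4–B5
Each bag holds 3 vertices, so the decomposition has width 2, which upper-bounds the treewidth. For the lower bound, G contains the cycle c–b–d–g–c, so G is not a forest; only forests have treewidth ≤ 1, hence tw(G) ≥ 2. Combining the bounds, tw(G) = 2.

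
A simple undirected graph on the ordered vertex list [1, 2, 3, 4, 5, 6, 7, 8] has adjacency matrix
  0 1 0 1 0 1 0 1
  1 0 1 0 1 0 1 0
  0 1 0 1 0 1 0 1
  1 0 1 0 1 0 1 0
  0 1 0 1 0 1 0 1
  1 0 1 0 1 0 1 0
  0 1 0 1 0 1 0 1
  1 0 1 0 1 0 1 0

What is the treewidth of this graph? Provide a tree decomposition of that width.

Each bag holds 5 vertices, so the decomposition has width 4, which upper-bounds the treewidth. For the lower bound: the 5 vertex sets {3,4}, {2,5}, {6,7}, {8}, {1} are disjoint, each induces a connected subgraph, and every pair is joined by at least one edge of G. Contracting each set to a single vertex therefore yields K_{5} as a minor, and since treewidth is minor-monotone, tw(G) ≥ tw(K_{5}) = 4. Therefore the treewidth is 4.

Treewidth 4.
Bags: B1 = {2, 3, 4, 6, 8}  B2 = {2, 4, 5, 6, 8}  B3 = {2, 4, 6, 7, 8}  B4 = {1, 2, 4, 6, 8}
Tree: B1–B2, B2–B3, B3–B4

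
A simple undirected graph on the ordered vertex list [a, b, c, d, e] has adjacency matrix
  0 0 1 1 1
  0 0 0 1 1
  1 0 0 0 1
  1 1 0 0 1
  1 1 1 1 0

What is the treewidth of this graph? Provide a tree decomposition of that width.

Treewidth 2.
One optimal decomposition is:
Bags: B1 = {a, d, e}  B2 = {b, d, e}  B3 = {a, c, e}
Tree: B1–B2, B1–B3

The largest bag has 3 vertices, giving width 2; this decomposition certifies tw(G) ≤ 2. On the other hand G contains the 3-clique {a, d, e}. A clique must lie in a single bag of any decomposition, so no decomposition can have width below 2. Hence tw(G) = 2 exactly.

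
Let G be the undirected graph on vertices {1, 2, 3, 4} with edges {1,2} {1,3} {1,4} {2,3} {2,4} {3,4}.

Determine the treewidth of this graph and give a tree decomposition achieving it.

A single bag containing all 4 vertices is trivially a valid decomposition of width 3. Conversely, {1, 2, 3, 4} is a clique of size 4, and the vertices of any clique must share a bag in every tree decomposition; so some bag has ≥ 4 vertices and tw(G) ≥ 3. Hence tw(G) = 3 exactly.

Treewidth 3.
One such decomposition:
Bags: B1 = {1, 2, 3, 4}
Tree: (single bag)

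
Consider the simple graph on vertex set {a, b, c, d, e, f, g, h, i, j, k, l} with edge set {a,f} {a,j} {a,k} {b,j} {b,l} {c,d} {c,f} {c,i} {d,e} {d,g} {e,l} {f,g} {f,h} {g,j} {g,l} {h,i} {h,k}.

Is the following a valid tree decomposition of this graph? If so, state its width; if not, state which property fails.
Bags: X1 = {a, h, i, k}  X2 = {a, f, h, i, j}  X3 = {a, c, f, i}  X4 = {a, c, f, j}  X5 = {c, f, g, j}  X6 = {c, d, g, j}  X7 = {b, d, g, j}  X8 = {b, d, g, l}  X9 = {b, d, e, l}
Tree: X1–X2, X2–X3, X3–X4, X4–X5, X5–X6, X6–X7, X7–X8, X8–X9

A tree decomposition must satisfy three properties: every vertex lies in some bag; for every edge, both endpoints lie together in some bag; and for every vertex, the bags containing it form a connected subtree. Here bags containing vertex j are not connected in the tree, so the decomposition is invalid.

No — bags containing vertex j are not connected in the tree.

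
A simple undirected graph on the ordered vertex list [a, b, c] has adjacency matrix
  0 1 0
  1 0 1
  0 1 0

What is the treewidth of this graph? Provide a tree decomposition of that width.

Treewidth 1.
One such decomposition:
Bags: B1 = {b, c}  B2 = {a, b}
Tree: B1–B2

Each bag holds 2 vertices, so the decomposition has width 1, which upper-bounds the treewidth. Any graph with an edge has treewidth ≥ 1, and G has the edge c–b. Therefore the treewidth is 1.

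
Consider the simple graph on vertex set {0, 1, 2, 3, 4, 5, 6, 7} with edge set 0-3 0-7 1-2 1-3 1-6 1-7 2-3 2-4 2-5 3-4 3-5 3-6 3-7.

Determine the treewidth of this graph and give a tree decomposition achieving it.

Treewidth 2.
One optimal decomposition is:
Bags: B1 = {2, 3, 5}  B2 = {1, 2, 3}  B3 = {1, 3, 7}  B4 = {0, 3, 7}  B5 = {2, 3, 4}  B6 = {1, 3, 6}
Tree: B1–B2, B2–B3, B3–B4, B2–B5, B2–B6

Every bag has size at most 3, so the width is 3 − 1 = 2 and tw(G) ≤ 2. Conversely, {0, 3, 7} is a clique of size 3, and the vertices of any clique must share a bag in every tree decomposition; so some bag has ≥ 3 vertices and tw(G) ≥ 2. The upper and lower bounds meet at 2, so that is the treewidth.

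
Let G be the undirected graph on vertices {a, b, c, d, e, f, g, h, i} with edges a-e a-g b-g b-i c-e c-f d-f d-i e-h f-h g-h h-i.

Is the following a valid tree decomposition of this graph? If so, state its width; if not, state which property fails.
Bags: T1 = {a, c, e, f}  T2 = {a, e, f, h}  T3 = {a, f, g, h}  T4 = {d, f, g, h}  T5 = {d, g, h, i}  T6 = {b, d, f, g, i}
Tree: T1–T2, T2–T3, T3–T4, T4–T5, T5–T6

No — bags containing vertex f are not connected in the tree.

A tree decomposition must satisfy three properties: every vertex lies in some bag; for every edge, both endpoints lie together in some bag; and for every vertex, the bags containing it form a connected subtree. Here bags containing vertex f are not connected in the tree, so the decomposition is invalid.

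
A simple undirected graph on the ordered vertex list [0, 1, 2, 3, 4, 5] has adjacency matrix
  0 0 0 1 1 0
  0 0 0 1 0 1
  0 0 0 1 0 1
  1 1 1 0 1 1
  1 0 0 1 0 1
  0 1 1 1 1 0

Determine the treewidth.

A width-2 tree decomposition is:
Bags: B1 = {3, 4, 5}  B2 = {0, 3, 4}  B3 = {1, 3, 5}  B4 = {2, 3, 5}
Tree: B1–B2, B1–B3, B3–B4
Every bag has size at most 3, so the width is 3 − 1 = 2 and tw(G) ≤ 2. On the other hand G contains the 3-clique {0, 3, 4}. A clique must lie in a single bag of any decomposition, so no decomposition can have width below 2. Therefore the treewidth is 2.

2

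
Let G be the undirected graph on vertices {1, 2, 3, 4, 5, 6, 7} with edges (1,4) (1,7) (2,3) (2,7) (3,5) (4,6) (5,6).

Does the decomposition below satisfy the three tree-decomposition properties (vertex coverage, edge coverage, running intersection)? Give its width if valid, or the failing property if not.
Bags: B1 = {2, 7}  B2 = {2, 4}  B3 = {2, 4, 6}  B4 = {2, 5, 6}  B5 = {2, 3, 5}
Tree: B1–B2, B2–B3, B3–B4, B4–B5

No — vertex 1 appears in no bag.

A tree decomposition must satisfy three properties: every vertex lies in some bag; for every edge, both endpoints lie together in some bag; and for every vertex, the bags containing it form a connected subtree. Here vertex 1 appears in no bag, so the decomposition is invalid.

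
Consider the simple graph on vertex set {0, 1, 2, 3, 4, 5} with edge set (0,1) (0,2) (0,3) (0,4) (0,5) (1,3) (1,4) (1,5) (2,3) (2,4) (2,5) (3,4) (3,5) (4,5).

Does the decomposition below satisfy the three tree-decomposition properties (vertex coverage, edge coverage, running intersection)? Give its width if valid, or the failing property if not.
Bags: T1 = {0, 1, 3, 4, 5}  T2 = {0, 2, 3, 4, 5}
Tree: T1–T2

Yes; width 4.

Checking the three conditions: (i) the bags cover all of {0, 1, 2, 3, 4, 5}; (ii) for each edge, some bag contains both endpoints; (iii) the bags containing any fixed vertex form a subtree. All hold, so the decomposition is valid with width 5 − 1 = 4.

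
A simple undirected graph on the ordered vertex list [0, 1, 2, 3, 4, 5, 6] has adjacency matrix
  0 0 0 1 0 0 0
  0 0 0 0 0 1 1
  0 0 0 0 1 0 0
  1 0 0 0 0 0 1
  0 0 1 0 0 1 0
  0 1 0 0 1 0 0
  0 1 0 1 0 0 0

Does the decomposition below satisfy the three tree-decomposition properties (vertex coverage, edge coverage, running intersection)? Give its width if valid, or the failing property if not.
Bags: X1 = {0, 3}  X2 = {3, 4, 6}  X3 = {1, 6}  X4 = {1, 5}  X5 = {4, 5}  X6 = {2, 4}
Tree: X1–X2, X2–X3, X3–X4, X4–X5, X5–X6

A tree decomposition must satisfy three properties: every vertex lies in some bag; for every edge, both endpoints lie together in some bag; and for every vertex, the bags containing it form a connected subtree. Here bags containing vertex 4 are not connected in the tree, so the decomposition is invalid.

No — bags containing vertex 4 are not connected in the tree.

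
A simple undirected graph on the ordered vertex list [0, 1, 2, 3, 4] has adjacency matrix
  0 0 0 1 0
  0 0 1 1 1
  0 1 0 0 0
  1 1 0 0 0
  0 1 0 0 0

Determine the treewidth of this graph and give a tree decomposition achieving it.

Treewidth 1.
One optimal decomposition is:
Bags: B1 = {1, 4}  B2 = {1, 3}  B3 = {1, 2}  B4 = {0, 3}
Tree: B1–B2, B2–B3, B2–B4

Each bag holds 2 vertices, so the decomposition has width 1, which upper-bounds the treewidth. G has an edge, so its treewidth is at least 1. Therefore the treewidth is 1.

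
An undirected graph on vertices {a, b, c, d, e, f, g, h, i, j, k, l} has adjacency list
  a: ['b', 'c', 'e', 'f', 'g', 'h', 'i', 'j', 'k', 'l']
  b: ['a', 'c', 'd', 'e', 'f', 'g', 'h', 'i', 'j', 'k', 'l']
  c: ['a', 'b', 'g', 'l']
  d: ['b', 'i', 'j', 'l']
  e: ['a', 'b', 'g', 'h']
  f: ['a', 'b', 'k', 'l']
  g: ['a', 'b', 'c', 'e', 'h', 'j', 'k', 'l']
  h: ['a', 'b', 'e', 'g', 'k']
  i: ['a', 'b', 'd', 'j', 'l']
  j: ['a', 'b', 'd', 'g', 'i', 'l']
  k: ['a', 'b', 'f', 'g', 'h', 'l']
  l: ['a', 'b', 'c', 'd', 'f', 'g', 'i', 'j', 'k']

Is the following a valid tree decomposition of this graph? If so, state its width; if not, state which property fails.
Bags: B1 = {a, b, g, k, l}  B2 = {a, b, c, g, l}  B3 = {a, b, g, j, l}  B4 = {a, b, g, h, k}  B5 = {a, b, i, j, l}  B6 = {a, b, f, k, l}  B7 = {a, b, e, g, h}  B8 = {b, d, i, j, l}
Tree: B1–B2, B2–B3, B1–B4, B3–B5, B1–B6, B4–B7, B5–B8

Yes; width 4.

Checking the three conditions: (i) the bags cover all of {a, b, c, d, e, f, g, h, i, j, k, l}; (ii) for each edge, some bag contains both endpoints; (iii) the bags containing any fixed vertex form a subtree. All hold, so the decomposition is valid with width 5 − 1 = 4.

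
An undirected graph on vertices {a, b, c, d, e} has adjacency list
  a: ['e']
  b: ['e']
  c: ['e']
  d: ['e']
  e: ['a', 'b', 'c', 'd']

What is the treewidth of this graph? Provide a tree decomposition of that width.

Each bag holds 2 vertices, so the decomposition has width 1, which upper-bounds the treewidth. G has an edge, so its treewidth is at least 1. Therefore the treewidth is 1.

Treewidth 1.
Bags: B1 = {a, e}  B2 = {c, e}  B3 = {b, e}  B4 = {d, e}
Tree: B1–B2, B2–B3, B1–B4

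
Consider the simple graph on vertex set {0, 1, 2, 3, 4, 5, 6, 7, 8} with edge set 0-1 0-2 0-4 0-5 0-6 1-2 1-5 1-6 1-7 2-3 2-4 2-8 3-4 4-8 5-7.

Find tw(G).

2

A width-2 tree decomposition is:
Bags: B1 = {0, 2, 4}  B2 = {0, 1, 2}  B3 = {2, 4, 8}  B4 = {0, 1, 5}  B5 = {1, 5, 7}  B6 = {0, 1, 6}  B7 = {2, 3, 4}
Tree: B1–B2, B1–B3, B2–B4, B4–B5, B2–B6, B1–B7
The largest bag has 3 vertices, giving width 2; this decomposition certifies tw(G) ≤ 2. For the lower bound, the 3 vertices {0, 1, 2} are pairwise adjacent, and any tree decomposition puts a clique entirely inside one bag — forcing width ≥ 2. Combining the bounds, tw(G) = 2.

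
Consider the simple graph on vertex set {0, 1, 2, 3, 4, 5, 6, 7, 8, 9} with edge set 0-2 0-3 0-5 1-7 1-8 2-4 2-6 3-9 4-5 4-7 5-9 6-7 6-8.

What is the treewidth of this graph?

2

A width-2 tree decomposition is:
Bags: B1 = {3, 5, 9}  B2 = {0, 3, 5}  B3 = {0, 4, 5}  B4 = {0, 2, 4}  B5 = {2, 4, 7}  B6 = {2, 6, 7}  B7 = {1, 6, 7}  B8 = {1, 6, 8}
Tree: B1–B2, B2–B3, B3–B4, B4–B5, B5–B6, B6–B7, B7–B8
The largest bag has 3 vertices, giving width 2; this decomposition certifies tw(G) ≤ 2. The edges 9–3–0–5–9 form a cycle, so G is not a tree and its treewidth is at least 2. Hence tw(G) = 2 exactly.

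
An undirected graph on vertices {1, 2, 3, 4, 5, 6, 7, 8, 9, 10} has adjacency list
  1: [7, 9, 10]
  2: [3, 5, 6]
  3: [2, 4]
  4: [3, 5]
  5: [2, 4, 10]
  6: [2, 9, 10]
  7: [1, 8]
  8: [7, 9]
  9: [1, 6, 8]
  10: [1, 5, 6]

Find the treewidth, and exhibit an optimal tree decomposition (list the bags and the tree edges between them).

Treewidth 2.
Bags: B1 = {2, 3, 4}  B2 = {2, 4, 5}  B3 = {2, 5, 6}  B4 = {5, 6, 10}  B5 = {6, 9, 10}  B6 = {1, 9, 10}  B7 = {1, 8, 9}  B8 = {1, 7, 8}
Tree: B1–B2, B2–B3, B3–B4, B4–B5, B5–B6, B6–B7, B7–B8

Each bag holds 3 vertices, so the decomposition has width 2, which upper-bounds the treewidth. For the lower bound, G contains the cycle 3–4–5–2–3, so G is not a forest; only forests have treewidth ≤ 1, hence tw(G) ≥ 2. The upper and lower bounds meet at 2, so that is the treewidth.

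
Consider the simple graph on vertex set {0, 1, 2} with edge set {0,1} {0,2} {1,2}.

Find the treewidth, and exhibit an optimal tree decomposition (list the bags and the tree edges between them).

Treewidth 2.
One such decomposition:
Bags: B1 = {0, 1, 2}
Tree: (single bag)

A single bag containing all 3 vertices is trivially a valid decomposition of width 2. For the lower bound, the 3 vertices {0, 1, 2} are pairwise adjacent, and any tree decomposition puts a clique entirely inside one bag — forcing width ≥ 2. Therefore the treewidth is 2.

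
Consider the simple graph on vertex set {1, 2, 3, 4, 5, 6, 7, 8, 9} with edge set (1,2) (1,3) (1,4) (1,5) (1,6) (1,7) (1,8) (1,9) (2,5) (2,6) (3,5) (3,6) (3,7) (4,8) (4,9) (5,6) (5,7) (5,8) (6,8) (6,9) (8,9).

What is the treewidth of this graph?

A width-3 tree decomposition is:
Bags: B1 = {1, 3, 5, 6}  B2 = {1, 5, 6, 8}  B3 = {1, 2, 5, 6}  B4 = {1, 6, 8, 9}  B5 = {1, 3, 5, 7}  B6 = {1, 4, 8, 9}
Tree: B1–B2, B2–B3, B2–B4, B1–B5, B4–B6
Every bag has size at most 4, so the width is 4 − 1 = 3 and tw(G) ≤ 3. On the other hand G contains the 4-clique {1, 4, 8, 9}. A clique must lie in a single bag of any decomposition, so no decomposition can have width below 3. The upper and lower bounds meet at 3, so that is the treewidth.

3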